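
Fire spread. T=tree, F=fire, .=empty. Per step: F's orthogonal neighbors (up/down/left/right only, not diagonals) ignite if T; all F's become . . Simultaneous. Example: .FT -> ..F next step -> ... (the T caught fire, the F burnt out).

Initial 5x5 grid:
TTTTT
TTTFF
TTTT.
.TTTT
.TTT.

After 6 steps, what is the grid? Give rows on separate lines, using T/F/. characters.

Step 1: 4 trees catch fire, 2 burn out
  TTTFF
  TTF..
  TTTF.
  .TTTT
  .TTT.
Step 2: 4 trees catch fire, 4 burn out
  TTF..
  TF...
  TTF..
  .TTFT
  .TTT.
Step 3: 6 trees catch fire, 4 burn out
  TF...
  F....
  TF...
  .TF.F
  .TTF.
Step 4: 4 trees catch fire, 6 burn out
  F....
  .....
  F....
  .F...
  .TF..
Step 5: 1 trees catch fire, 4 burn out
  .....
  .....
  .....
  .....
  .F...
Step 6: 0 trees catch fire, 1 burn out
  .....
  .....
  .....
  .....
  .....

.....
.....
.....
.....
.....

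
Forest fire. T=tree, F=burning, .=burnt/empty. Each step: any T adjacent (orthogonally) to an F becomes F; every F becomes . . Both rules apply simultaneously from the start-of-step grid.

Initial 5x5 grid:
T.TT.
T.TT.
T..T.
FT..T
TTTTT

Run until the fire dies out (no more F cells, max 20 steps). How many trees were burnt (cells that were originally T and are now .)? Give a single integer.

Answer: 10

Derivation:
Step 1: +3 fires, +1 burnt (F count now 3)
Step 2: +2 fires, +3 burnt (F count now 2)
Step 3: +2 fires, +2 burnt (F count now 2)
Step 4: +1 fires, +2 burnt (F count now 1)
Step 5: +1 fires, +1 burnt (F count now 1)
Step 6: +1 fires, +1 burnt (F count now 1)
Step 7: +0 fires, +1 burnt (F count now 0)
Fire out after step 7
Initially T: 15, now '.': 20
Total burnt (originally-T cells now '.'): 10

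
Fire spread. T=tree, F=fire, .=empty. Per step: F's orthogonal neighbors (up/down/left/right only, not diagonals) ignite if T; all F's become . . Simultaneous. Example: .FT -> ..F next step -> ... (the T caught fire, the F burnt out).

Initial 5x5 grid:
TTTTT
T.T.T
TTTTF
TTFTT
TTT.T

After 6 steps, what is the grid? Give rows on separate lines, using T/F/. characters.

Step 1: 7 trees catch fire, 2 burn out
  TTTTT
  T.T.F
  TTFF.
  TF.FF
  TTF.T
Step 2: 6 trees catch fire, 7 burn out
  TTTTF
  T.F..
  TF...
  F....
  TF..F
Step 3: 4 trees catch fire, 6 burn out
  TTFF.
  T....
  F....
  .....
  F....
Step 4: 2 trees catch fire, 4 burn out
  TF...
  F....
  .....
  .....
  .....
Step 5: 1 trees catch fire, 2 burn out
  F....
  .....
  .....
  .....
  .....
Step 6: 0 trees catch fire, 1 burn out
  .....
  .....
  .....
  .....
  .....

.....
.....
.....
.....
.....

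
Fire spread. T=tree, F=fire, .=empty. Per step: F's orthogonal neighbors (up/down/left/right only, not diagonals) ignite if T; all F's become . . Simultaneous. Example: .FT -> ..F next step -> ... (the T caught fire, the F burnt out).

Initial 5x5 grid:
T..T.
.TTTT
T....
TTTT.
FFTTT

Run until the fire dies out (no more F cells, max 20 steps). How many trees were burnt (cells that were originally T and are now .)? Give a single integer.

Answer: 8

Derivation:
Step 1: +3 fires, +2 burnt (F count now 3)
Step 2: +3 fires, +3 burnt (F count now 3)
Step 3: +2 fires, +3 burnt (F count now 2)
Step 4: +0 fires, +2 burnt (F count now 0)
Fire out after step 4
Initially T: 14, now '.': 19
Total burnt (originally-T cells now '.'): 8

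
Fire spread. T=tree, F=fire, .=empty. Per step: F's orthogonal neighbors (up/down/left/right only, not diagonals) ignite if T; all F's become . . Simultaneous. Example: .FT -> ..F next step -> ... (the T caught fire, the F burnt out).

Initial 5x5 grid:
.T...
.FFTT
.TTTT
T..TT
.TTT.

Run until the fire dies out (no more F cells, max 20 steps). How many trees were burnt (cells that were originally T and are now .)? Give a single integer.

Step 1: +4 fires, +2 burnt (F count now 4)
Step 2: +2 fires, +4 burnt (F count now 2)
Step 3: +2 fires, +2 burnt (F count now 2)
Step 4: +2 fires, +2 burnt (F count now 2)
Step 5: +1 fires, +2 burnt (F count now 1)
Step 6: +1 fires, +1 burnt (F count now 1)
Step 7: +0 fires, +1 burnt (F count now 0)
Fire out after step 7
Initially T: 13, now '.': 24
Total burnt (originally-T cells now '.'): 12

Answer: 12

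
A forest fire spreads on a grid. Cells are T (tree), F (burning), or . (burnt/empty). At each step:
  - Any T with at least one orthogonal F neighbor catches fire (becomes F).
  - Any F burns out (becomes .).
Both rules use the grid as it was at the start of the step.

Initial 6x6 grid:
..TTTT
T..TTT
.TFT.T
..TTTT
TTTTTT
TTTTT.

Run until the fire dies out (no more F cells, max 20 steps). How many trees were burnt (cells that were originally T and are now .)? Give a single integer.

Step 1: +3 fires, +1 burnt (F count now 3)
Step 2: +3 fires, +3 burnt (F count now 3)
Step 3: +6 fires, +3 burnt (F count now 6)
Step 4: +8 fires, +6 burnt (F count now 8)
Step 5: +5 fires, +8 burnt (F count now 5)
Step 6: +0 fires, +5 burnt (F count now 0)
Fire out after step 6
Initially T: 26, now '.': 35
Total burnt (originally-T cells now '.'): 25

Answer: 25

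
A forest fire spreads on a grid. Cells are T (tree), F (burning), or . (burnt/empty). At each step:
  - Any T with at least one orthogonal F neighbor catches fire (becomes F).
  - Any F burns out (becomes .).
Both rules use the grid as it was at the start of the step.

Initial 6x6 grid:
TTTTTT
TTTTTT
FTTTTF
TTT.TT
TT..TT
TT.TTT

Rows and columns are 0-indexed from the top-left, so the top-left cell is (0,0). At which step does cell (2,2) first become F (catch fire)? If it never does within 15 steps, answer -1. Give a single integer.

Step 1: cell (2,2)='T' (+6 fires, +2 burnt)
Step 2: cell (2,2)='F' (+10 fires, +6 burnt)
  -> target ignites at step 2
Step 3: cell (2,2)='.' (+9 fires, +10 burnt)
Step 4: cell (2,2)='.' (+4 fires, +9 burnt)
Step 5: cell (2,2)='.' (+1 fires, +4 burnt)
Step 6: cell (2,2)='.' (+0 fires, +1 burnt)
  fire out at step 6

2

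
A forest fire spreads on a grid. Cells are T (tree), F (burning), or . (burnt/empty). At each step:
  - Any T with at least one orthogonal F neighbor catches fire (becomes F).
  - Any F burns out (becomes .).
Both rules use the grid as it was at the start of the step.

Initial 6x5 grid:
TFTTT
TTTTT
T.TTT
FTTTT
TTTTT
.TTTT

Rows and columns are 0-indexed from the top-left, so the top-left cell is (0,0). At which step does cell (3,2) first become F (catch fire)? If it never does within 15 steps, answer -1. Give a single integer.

Step 1: cell (3,2)='T' (+6 fires, +2 burnt)
Step 2: cell (3,2)='F' (+5 fires, +6 burnt)
  -> target ignites at step 2
Step 3: cell (3,2)='.' (+6 fires, +5 burnt)
Step 4: cell (3,2)='.' (+5 fires, +6 burnt)
Step 5: cell (3,2)='.' (+3 fires, +5 burnt)
Step 6: cell (3,2)='.' (+1 fires, +3 burnt)
Step 7: cell (3,2)='.' (+0 fires, +1 burnt)
  fire out at step 7

2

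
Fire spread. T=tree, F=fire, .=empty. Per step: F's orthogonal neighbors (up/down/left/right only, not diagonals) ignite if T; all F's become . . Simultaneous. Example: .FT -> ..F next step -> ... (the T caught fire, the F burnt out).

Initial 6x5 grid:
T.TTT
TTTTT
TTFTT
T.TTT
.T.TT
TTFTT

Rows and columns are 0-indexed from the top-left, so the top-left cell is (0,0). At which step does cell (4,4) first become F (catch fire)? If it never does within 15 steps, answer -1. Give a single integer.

Step 1: cell (4,4)='T' (+6 fires, +2 burnt)
Step 2: cell (4,4)='T' (+10 fires, +6 burnt)
Step 3: cell (4,4)='F' (+6 fires, +10 burnt)
  -> target ignites at step 3
Step 4: cell (4,4)='.' (+2 fires, +6 burnt)
Step 5: cell (4,4)='.' (+0 fires, +2 burnt)
  fire out at step 5

3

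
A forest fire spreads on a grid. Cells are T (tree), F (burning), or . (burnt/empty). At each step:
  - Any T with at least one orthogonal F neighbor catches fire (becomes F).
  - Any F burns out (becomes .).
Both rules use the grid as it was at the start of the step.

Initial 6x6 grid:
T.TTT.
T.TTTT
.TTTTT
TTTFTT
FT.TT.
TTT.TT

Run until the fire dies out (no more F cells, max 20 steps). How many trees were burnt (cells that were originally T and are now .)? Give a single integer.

Step 1: +7 fires, +2 burnt (F count now 7)
Step 2: +7 fires, +7 burnt (F count now 7)
Step 3: +7 fires, +7 burnt (F count now 7)
Step 4: +4 fires, +7 burnt (F count now 4)
Step 5: +0 fires, +4 burnt (F count now 0)
Fire out after step 5
Initially T: 27, now '.': 34
Total burnt (originally-T cells now '.'): 25

Answer: 25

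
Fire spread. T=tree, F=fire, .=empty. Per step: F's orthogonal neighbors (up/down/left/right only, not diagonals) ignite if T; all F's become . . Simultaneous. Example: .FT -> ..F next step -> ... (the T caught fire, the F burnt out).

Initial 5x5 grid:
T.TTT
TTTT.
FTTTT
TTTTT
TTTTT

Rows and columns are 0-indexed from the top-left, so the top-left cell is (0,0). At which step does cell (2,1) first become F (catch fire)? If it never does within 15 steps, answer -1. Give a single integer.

Step 1: cell (2,1)='F' (+3 fires, +1 burnt)
  -> target ignites at step 1
Step 2: cell (2,1)='.' (+5 fires, +3 burnt)
Step 3: cell (2,1)='.' (+4 fires, +5 burnt)
Step 4: cell (2,1)='.' (+5 fires, +4 burnt)
Step 5: cell (2,1)='.' (+3 fires, +5 burnt)
Step 6: cell (2,1)='.' (+2 fires, +3 burnt)
Step 7: cell (2,1)='.' (+0 fires, +2 burnt)
  fire out at step 7

1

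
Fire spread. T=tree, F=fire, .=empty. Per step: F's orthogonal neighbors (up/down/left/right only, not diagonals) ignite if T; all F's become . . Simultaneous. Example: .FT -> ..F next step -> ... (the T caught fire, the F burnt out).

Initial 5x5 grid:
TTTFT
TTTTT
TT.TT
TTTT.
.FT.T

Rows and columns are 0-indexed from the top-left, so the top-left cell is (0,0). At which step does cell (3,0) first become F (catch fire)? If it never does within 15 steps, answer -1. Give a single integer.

Step 1: cell (3,0)='T' (+5 fires, +2 burnt)
Step 2: cell (3,0)='F' (+7 fires, +5 burnt)
  -> target ignites at step 2
Step 3: cell (3,0)='.' (+5 fires, +7 burnt)
Step 4: cell (3,0)='.' (+1 fires, +5 burnt)
Step 5: cell (3,0)='.' (+0 fires, +1 burnt)
  fire out at step 5

2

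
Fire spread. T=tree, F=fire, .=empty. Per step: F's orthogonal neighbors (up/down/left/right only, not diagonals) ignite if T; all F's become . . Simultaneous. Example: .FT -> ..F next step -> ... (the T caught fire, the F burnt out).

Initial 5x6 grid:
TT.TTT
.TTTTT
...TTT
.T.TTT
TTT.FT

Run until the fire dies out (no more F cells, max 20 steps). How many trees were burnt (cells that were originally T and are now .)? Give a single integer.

Answer: 17

Derivation:
Step 1: +2 fires, +1 burnt (F count now 2)
Step 2: +3 fires, +2 burnt (F count now 3)
Step 3: +3 fires, +3 burnt (F count now 3)
Step 4: +3 fires, +3 burnt (F count now 3)
Step 5: +3 fires, +3 burnt (F count now 3)
Step 6: +1 fires, +3 burnt (F count now 1)
Step 7: +1 fires, +1 burnt (F count now 1)
Step 8: +1 fires, +1 burnt (F count now 1)
Step 9: +0 fires, +1 burnt (F count now 0)
Fire out after step 9
Initially T: 21, now '.': 26
Total burnt (originally-T cells now '.'): 17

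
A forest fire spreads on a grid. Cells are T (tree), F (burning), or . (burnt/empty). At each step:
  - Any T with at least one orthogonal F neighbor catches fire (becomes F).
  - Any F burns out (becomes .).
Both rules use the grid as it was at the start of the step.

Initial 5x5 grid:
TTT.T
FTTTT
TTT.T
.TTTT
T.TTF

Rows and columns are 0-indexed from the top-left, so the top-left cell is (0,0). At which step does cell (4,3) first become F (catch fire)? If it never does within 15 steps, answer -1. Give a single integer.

Step 1: cell (4,3)='F' (+5 fires, +2 burnt)
  -> target ignites at step 1
Step 2: cell (4,3)='.' (+6 fires, +5 burnt)
Step 3: cell (4,3)='.' (+6 fires, +6 burnt)
Step 4: cell (4,3)='.' (+1 fires, +6 burnt)
Step 5: cell (4,3)='.' (+0 fires, +1 burnt)
  fire out at step 5

1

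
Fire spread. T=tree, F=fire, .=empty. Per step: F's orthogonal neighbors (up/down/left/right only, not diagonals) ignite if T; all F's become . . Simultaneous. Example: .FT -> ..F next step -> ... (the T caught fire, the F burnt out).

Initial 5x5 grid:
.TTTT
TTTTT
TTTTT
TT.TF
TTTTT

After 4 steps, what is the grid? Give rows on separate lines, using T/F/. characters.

Step 1: 3 trees catch fire, 1 burn out
  .TTTT
  TTTTT
  TTTTF
  TT.F.
  TTTTF
Step 2: 3 trees catch fire, 3 burn out
  .TTTT
  TTTTF
  TTTF.
  TT...
  TTTF.
Step 3: 4 trees catch fire, 3 burn out
  .TTTF
  TTTF.
  TTF..
  TT...
  TTF..
Step 4: 4 trees catch fire, 4 burn out
  .TTF.
  TTF..
  TF...
  TT...
  TF...

.TTF.
TTF..
TF...
TT...
TF...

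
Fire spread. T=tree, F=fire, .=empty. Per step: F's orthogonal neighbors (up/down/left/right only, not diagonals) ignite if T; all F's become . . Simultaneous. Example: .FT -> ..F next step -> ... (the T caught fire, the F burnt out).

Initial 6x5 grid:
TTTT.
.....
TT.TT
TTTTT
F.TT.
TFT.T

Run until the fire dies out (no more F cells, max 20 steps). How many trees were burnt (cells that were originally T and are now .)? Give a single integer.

Step 1: +3 fires, +2 burnt (F count now 3)
Step 2: +3 fires, +3 burnt (F count now 3)
Step 3: +3 fires, +3 burnt (F count now 3)
Step 4: +1 fires, +3 burnt (F count now 1)
Step 5: +2 fires, +1 burnt (F count now 2)
Step 6: +1 fires, +2 burnt (F count now 1)
Step 7: +0 fires, +1 burnt (F count now 0)
Fire out after step 7
Initially T: 18, now '.': 25
Total burnt (originally-T cells now '.'): 13

Answer: 13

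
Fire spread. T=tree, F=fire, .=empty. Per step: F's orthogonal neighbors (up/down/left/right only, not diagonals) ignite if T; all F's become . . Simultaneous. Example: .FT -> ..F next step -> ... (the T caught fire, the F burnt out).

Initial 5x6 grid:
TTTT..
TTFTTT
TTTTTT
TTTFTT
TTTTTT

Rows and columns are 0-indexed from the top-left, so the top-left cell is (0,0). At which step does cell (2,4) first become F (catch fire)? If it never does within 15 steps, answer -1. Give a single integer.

Step 1: cell (2,4)='T' (+8 fires, +2 burnt)
Step 2: cell (2,4)='F' (+10 fires, +8 burnt)
  -> target ignites at step 2
Step 3: cell (2,4)='.' (+7 fires, +10 burnt)
Step 4: cell (2,4)='.' (+1 fires, +7 burnt)
Step 5: cell (2,4)='.' (+0 fires, +1 burnt)
  fire out at step 5

2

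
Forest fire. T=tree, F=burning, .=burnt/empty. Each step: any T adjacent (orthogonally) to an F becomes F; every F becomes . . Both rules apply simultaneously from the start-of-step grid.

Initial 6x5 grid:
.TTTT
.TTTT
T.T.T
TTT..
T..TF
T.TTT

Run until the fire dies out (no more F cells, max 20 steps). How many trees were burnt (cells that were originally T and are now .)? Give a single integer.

Step 1: +2 fires, +1 burnt (F count now 2)
Step 2: +1 fires, +2 burnt (F count now 1)
Step 3: +1 fires, +1 burnt (F count now 1)
Step 4: +0 fires, +1 burnt (F count now 0)
Fire out after step 4
Initially T: 20, now '.': 14
Total burnt (originally-T cells now '.'): 4

Answer: 4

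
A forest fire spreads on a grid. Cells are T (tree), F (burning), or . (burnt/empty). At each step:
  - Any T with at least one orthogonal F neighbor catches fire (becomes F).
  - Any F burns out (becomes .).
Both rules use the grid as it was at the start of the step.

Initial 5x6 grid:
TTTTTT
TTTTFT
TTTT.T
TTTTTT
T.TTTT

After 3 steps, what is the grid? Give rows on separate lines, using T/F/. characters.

Step 1: 3 trees catch fire, 1 burn out
  TTTTFT
  TTTF.F
  TTTT.T
  TTTTTT
  T.TTTT
Step 2: 5 trees catch fire, 3 burn out
  TTTF.F
  TTF...
  TTTF.F
  TTTTTT
  T.TTTT
Step 3: 5 trees catch fire, 5 burn out
  TTF...
  TF....
  TTF...
  TTTFTF
  T.TTTT

TTF...
TF....
TTF...
TTTFTF
T.TTTT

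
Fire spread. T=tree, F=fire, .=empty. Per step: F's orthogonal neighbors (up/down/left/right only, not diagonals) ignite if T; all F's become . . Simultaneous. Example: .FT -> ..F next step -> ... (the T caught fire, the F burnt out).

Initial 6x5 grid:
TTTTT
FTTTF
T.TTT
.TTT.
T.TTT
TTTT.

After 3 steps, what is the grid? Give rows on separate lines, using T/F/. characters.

Step 1: 6 trees catch fire, 2 burn out
  FTTTF
  .FTF.
  F.TTF
  .TTT.
  T.TTT
  TTTT.
Step 2: 4 trees catch fire, 6 burn out
  .FTF.
  ..F..
  ..TF.
  .TTT.
  T.TTT
  TTTT.
Step 3: 3 trees catch fire, 4 burn out
  ..F..
  .....
  ..F..
  .TTF.
  T.TTT
  TTTT.

..F..
.....
..F..
.TTF.
T.TTT
TTTT.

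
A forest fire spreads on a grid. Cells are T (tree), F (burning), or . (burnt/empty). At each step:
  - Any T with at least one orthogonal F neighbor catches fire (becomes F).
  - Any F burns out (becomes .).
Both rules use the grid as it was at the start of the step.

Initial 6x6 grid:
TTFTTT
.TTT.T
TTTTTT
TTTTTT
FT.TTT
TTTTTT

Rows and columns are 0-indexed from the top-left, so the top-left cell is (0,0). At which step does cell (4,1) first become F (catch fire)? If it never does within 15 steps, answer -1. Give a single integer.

Step 1: cell (4,1)='F' (+6 fires, +2 burnt)
  -> target ignites at step 1
Step 2: cell (4,1)='.' (+8 fires, +6 burnt)
Step 3: cell (4,1)='.' (+5 fires, +8 burnt)
Step 4: cell (4,1)='.' (+4 fires, +5 burnt)
Step 5: cell (4,1)='.' (+4 fires, +4 burnt)
Step 6: cell (4,1)='.' (+3 fires, +4 burnt)
Step 7: cell (4,1)='.' (+1 fires, +3 burnt)
Step 8: cell (4,1)='.' (+0 fires, +1 burnt)
  fire out at step 8

1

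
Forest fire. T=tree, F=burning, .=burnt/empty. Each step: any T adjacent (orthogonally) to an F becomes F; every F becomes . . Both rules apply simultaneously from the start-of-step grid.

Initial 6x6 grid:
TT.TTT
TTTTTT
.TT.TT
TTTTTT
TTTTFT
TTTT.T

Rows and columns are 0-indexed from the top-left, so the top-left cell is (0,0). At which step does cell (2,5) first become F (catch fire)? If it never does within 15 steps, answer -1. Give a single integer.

Step 1: cell (2,5)='T' (+3 fires, +1 burnt)
Step 2: cell (2,5)='T' (+6 fires, +3 burnt)
Step 3: cell (2,5)='F' (+5 fires, +6 burnt)
  -> target ignites at step 3
Step 4: cell (2,5)='.' (+7 fires, +5 burnt)
Step 5: cell (2,5)='.' (+6 fires, +7 burnt)
Step 6: cell (2,5)='.' (+1 fires, +6 burnt)
Step 7: cell (2,5)='.' (+2 fires, +1 burnt)
Step 8: cell (2,5)='.' (+1 fires, +2 burnt)
Step 9: cell (2,5)='.' (+0 fires, +1 burnt)
  fire out at step 9

3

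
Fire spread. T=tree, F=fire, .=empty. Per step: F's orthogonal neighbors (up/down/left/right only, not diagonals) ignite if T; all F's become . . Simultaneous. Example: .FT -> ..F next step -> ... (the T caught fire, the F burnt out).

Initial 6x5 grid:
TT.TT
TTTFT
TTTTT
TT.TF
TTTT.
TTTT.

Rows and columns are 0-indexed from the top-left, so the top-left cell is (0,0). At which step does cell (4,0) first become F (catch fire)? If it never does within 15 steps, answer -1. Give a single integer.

Step 1: cell (4,0)='T' (+6 fires, +2 burnt)
Step 2: cell (4,0)='T' (+4 fires, +6 burnt)
Step 3: cell (4,0)='T' (+5 fires, +4 burnt)
Step 4: cell (4,0)='T' (+5 fires, +5 burnt)
Step 5: cell (4,0)='F' (+3 fires, +5 burnt)
  -> target ignites at step 5
Step 6: cell (4,0)='.' (+1 fires, +3 burnt)
Step 7: cell (4,0)='.' (+0 fires, +1 burnt)
  fire out at step 7

5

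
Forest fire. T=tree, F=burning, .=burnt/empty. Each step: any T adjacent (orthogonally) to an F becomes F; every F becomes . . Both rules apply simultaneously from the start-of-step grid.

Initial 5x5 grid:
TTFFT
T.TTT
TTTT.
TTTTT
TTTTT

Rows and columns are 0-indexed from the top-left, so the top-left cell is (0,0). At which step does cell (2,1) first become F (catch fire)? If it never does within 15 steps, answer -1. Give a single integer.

Step 1: cell (2,1)='T' (+4 fires, +2 burnt)
Step 2: cell (2,1)='T' (+4 fires, +4 burnt)
Step 3: cell (2,1)='F' (+4 fires, +4 burnt)
  -> target ignites at step 3
Step 4: cell (2,1)='.' (+5 fires, +4 burnt)
Step 5: cell (2,1)='.' (+3 fires, +5 burnt)
Step 6: cell (2,1)='.' (+1 fires, +3 burnt)
Step 7: cell (2,1)='.' (+0 fires, +1 burnt)
  fire out at step 7

3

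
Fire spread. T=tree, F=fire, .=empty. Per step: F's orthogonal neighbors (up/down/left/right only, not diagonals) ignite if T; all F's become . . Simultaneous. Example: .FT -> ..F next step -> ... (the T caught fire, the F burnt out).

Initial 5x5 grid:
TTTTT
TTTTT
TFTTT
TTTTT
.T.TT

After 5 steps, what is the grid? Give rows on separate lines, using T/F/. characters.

Step 1: 4 trees catch fire, 1 burn out
  TTTTT
  TFTTT
  F.FTT
  TFTTT
  .T.TT
Step 2: 7 trees catch fire, 4 burn out
  TFTTT
  F.FTT
  ...FT
  F.FTT
  .F.TT
Step 3: 5 trees catch fire, 7 burn out
  F.FTT
  ...FT
  ....F
  ...FT
  ...TT
Step 4: 4 trees catch fire, 5 burn out
  ...FT
  ....F
  .....
  ....F
  ...FT
Step 5: 2 trees catch fire, 4 burn out
  ....F
  .....
  .....
  .....
  ....F

....F
.....
.....
.....
....F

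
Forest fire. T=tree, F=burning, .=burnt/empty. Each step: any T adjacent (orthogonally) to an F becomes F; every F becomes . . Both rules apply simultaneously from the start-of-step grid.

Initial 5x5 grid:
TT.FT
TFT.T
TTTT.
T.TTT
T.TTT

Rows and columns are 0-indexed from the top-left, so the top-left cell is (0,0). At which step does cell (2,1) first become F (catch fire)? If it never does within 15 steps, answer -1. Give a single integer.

Step 1: cell (2,1)='F' (+5 fires, +2 burnt)
  -> target ignites at step 1
Step 2: cell (2,1)='.' (+4 fires, +5 burnt)
Step 3: cell (2,1)='.' (+3 fires, +4 burnt)
Step 4: cell (2,1)='.' (+3 fires, +3 burnt)
Step 5: cell (2,1)='.' (+2 fires, +3 burnt)
Step 6: cell (2,1)='.' (+1 fires, +2 burnt)
Step 7: cell (2,1)='.' (+0 fires, +1 burnt)
  fire out at step 7

1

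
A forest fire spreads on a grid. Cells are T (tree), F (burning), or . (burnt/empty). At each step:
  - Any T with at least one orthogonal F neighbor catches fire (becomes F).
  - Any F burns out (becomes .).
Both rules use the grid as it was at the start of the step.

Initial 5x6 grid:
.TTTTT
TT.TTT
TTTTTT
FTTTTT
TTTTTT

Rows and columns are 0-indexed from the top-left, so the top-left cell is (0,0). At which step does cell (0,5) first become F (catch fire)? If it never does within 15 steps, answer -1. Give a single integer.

Step 1: cell (0,5)='T' (+3 fires, +1 burnt)
Step 2: cell (0,5)='T' (+4 fires, +3 burnt)
Step 3: cell (0,5)='T' (+4 fires, +4 burnt)
Step 4: cell (0,5)='T' (+4 fires, +4 burnt)
Step 5: cell (0,5)='T' (+5 fires, +4 burnt)
Step 6: cell (0,5)='T' (+4 fires, +5 burnt)
Step 7: cell (0,5)='T' (+2 fires, +4 burnt)
Step 8: cell (0,5)='F' (+1 fires, +2 burnt)
  -> target ignites at step 8
Step 9: cell (0,5)='.' (+0 fires, +1 burnt)
  fire out at step 9

8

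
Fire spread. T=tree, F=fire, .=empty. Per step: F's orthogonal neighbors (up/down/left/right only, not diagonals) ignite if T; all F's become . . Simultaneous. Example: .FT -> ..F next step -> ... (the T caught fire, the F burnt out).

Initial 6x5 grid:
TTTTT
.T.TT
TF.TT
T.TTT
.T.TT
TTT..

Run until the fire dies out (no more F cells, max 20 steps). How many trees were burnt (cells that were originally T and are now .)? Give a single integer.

Answer: 17

Derivation:
Step 1: +2 fires, +1 burnt (F count now 2)
Step 2: +2 fires, +2 burnt (F count now 2)
Step 3: +2 fires, +2 burnt (F count now 2)
Step 4: +1 fires, +2 burnt (F count now 1)
Step 5: +2 fires, +1 burnt (F count now 2)
Step 6: +2 fires, +2 burnt (F count now 2)
Step 7: +2 fires, +2 burnt (F count now 2)
Step 8: +3 fires, +2 burnt (F count now 3)
Step 9: +1 fires, +3 burnt (F count now 1)
Step 10: +0 fires, +1 burnt (F count now 0)
Fire out after step 10
Initially T: 21, now '.': 26
Total burnt (originally-T cells now '.'): 17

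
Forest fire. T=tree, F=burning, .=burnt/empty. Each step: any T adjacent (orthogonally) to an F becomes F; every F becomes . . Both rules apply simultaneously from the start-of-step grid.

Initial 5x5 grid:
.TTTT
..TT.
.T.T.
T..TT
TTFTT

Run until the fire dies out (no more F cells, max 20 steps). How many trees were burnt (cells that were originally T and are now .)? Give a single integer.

Step 1: +2 fires, +1 burnt (F count now 2)
Step 2: +3 fires, +2 burnt (F count now 3)
Step 3: +3 fires, +3 burnt (F count now 3)
Step 4: +1 fires, +3 burnt (F count now 1)
Step 5: +2 fires, +1 burnt (F count now 2)
Step 6: +2 fires, +2 burnt (F count now 2)
Step 7: +1 fires, +2 burnt (F count now 1)
Step 8: +0 fires, +1 burnt (F count now 0)
Fire out after step 8
Initially T: 15, now '.': 24
Total burnt (originally-T cells now '.'): 14

Answer: 14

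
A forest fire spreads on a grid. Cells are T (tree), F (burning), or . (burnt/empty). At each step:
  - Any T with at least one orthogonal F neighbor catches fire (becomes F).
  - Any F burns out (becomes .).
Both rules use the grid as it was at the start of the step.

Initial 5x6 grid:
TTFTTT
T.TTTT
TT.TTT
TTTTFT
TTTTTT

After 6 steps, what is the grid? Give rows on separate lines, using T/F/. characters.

Step 1: 7 trees catch fire, 2 burn out
  TF.FTT
  T.FTTT
  TT.TFT
  TTTF.F
  TTTTFT
Step 2: 9 trees catch fire, 7 burn out
  F...FT
  T..FFT
  TT.F.F
  TTF...
  TTTF.F
Step 3: 5 trees catch fire, 9 burn out
  .....F
  F....F
  TT....
  TF....
  TTF...
Step 4: 4 trees catch fire, 5 burn out
  ......
  ......
  FF....
  F.....
  TF....
Step 5: 1 trees catch fire, 4 burn out
  ......
  ......
  ......
  ......
  F.....
Step 6: 0 trees catch fire, 1 burn out
  ......
  ......
  ......
  ......
  ......

......
......
......
......
......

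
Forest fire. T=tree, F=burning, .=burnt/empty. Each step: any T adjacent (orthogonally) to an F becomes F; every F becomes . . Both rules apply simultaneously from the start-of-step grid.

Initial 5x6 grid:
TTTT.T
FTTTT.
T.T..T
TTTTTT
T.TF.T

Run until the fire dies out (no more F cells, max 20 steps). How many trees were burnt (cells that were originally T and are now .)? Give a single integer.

Answer: 20

Derivation:
Step 1: +5 fires, +2 burnt (F count now 5)
Step 2: +5 fires, +5 burnt (F count now 5)
Step 3: +6 fires, +5 burnt (F count now 6)
Step 4: +4 fires, +6 burnt (F count now 4)
Step 5: +0 fires, +4 burnt (F count now 0)
Fire out after step 5
Initially T: 21, now '.': 29
Total burnt (originally-T cells now '.'): 20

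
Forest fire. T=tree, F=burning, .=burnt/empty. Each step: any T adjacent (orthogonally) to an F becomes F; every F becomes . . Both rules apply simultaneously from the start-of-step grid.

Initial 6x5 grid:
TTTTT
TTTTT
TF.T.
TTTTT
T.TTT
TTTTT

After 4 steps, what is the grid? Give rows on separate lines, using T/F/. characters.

Step 1: 3 trees catch fire, 1 burn out
  TTTTT
  TFTTT
  F..T.
  TFTTT
  T.TTT
  TTTTT
Step 2: 5 trees catch fire, 3 burn out
  TFTTT
  F.FTT
  ...T.
  F.FTT
  T.TTT
  TTTTT
Step 3: 6 trees catch fire, 5 burn out
  F.FTT
  ...FT
  ...T.
  ...FT
  F.FTT
  TTTTT
Step 4: 7 trees catch fire, 6 burn out
  ...FT
  ....F
  ...F.
  ....F
  ...FT
  FTFTT

...FT
....F
...F.
....F
...FT
FTFTT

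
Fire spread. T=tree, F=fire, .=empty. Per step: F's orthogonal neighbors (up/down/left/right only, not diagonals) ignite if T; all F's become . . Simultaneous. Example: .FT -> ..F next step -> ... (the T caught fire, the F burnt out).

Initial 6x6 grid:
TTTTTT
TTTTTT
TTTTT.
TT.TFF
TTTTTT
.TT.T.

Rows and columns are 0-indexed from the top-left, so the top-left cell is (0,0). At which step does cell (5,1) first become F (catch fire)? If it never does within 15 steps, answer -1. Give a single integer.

Step 1: cell (5,1)='T' (+4 fires, +2 burnt)
Step 2: cell (5,1)='T' (+4 fires, +4 burnt)
Step 3: cell (5,1)='T' (+5 fires, +4 burnt)
Step 4: cell (5,1)='T' (+6 fires, +5 burnt)
Step 5: cell (5,1)='F' (+6 fires, +6 burnt)
  -> target ignites at step 5
Step 6: cell (5,1)='.' (+3 fires, +6 burnt)
Step 7: cell (5,1)='.' (+1 fires, +3 burnt)
Step 8: cell (5,1)='.' (+0 fires, +1 burnt)
  fire out at step 8

5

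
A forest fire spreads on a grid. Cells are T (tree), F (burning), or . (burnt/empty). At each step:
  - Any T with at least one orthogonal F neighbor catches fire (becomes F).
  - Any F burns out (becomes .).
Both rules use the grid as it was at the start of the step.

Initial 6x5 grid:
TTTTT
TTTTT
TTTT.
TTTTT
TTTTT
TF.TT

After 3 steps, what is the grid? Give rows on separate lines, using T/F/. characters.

Step 1: 2 trees catch fire, 1 burn out
  TTTTT
  TTTTT
  TTTT.
  TTTTT
  TFTTT
  F..TT
Step 2: 3 trees catch fire, 2 burn out
  TTTTT
  TTTTT
  TTTT.
  TFTTT
  F.FTT
  ...TT
Step 3: 4 trees catch fire, 3 burn out
  TTTTT
  TTTTT
  TFTT.
  F.FTT
  ...FT
  ...TT

TTTTT
TTTTT
TFTT.
F.FTT
...FT
...TT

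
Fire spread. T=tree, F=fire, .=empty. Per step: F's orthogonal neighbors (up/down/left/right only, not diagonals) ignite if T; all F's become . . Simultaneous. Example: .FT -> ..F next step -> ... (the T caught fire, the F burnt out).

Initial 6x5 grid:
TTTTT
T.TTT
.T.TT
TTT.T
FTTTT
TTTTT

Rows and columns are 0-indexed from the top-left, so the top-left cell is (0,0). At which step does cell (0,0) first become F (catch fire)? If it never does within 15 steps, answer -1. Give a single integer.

Step 1: cell (0,0)='T' (+3 fires, +1 burnt)
Step 2: cell (0,0)='T' (+3 fires, +3 burnt)
Step 3: cell (0,0)='T' (+4 fires, +3 burnt)
Step 4: cell (0,0)='T' (+2 fires, +4 burnt)
Step 5: cell (0,0)='T' (+2 fires, +2 burnt)
Step 6: cell (0,0)='T' (+1 fires, +2 burnt)
Step 7: cell (0,0)='T' (+2 fires, +1 burnt)
Step 8: cell (0,0)='T' (+2 fires, +2 burnt)
Step 9: cell (0,0)='T' (+2 fires, +2 burnt)
Step 10: cell (0,0)='T' (+1 fires, +2 burnt)
Step 11: cell (0,0)='T' (+1 fires, +1 burnt)
Step 12: cell (0,0)='F' (+1 fires, +1 burnt)
  -> target ignites at step 12
Step 13: cell (0,0)='.' (+1 fires, +1 burnt)
Step 14: cell (0,0)='.' (+0 fires, +1 burnt)
  fire out at step 14

12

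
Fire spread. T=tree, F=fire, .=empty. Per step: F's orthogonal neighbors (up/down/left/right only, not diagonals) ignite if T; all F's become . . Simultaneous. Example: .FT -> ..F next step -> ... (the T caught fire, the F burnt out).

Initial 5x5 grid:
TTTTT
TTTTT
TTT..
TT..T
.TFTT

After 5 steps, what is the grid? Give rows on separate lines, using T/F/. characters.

Step 1: 2 trees catch fire, 1 burn out
  TTTTT
  TTTTT
  TTT..
  TT..T
  .F.FT
Step 2: 2 trees catch fire, 2 burn out
  TTTTT
  TTTTT
  TTT..
  TF..T
  ....F
Step 3: 3 trees catch fire, 2 burn out
  TTTTT
  TTTTT
  TFT..
  F...F
  .....
Step 4: 3 trees catch fire, 3 burn out
  TTTTT
  TFTTT
  F.F..
  .....
  .....
Step 5: 3 trees catch fire, 3 burn out
  TFTTT
  F.FTT
  .....
  .....
  .....

TFTTT
F.FTT
.....
.....
.....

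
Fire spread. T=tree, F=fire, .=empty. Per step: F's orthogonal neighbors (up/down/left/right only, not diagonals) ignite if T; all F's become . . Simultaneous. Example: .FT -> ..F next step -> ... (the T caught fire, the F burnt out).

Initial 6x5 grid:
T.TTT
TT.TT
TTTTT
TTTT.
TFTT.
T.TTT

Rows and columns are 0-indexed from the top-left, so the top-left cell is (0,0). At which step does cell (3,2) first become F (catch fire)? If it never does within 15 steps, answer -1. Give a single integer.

Step 1: cell (3,2)='T' (+3 fires, +1 burnt)
Step 2: cell (3,2)='F' (+6 fires, +3 burnt)
  -> target ignites at step 2
Step 3: cell (3,2)='.' (+5 fires, +6 burnt)
Step 4: cell (3,2)='.' (+3 fires, +5 burnt)
Step 5: cell (3,2)='.' (+3 fires, +3 burnt)
Step 6: cell (3,2)='.' (+2 fires, +3 burnt)
Step 7: cell (3,2)='.' (+2 fires, +2 burnt)
Step 8: cell (3,2)='.' (+0 fires, +2 burnt)
  fire out at step 8

2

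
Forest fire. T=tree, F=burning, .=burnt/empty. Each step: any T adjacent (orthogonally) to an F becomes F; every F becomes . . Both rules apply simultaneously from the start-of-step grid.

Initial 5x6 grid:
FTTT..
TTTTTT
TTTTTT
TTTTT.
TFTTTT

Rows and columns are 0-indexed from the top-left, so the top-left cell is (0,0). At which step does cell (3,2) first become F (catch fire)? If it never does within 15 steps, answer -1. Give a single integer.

Step 1: cell (3,2)='T' (+5 fires, +2 burnt)
Step 2: cell (3,2)='F' (+7 fires, +5 burnt)
  -> target ignites at step 2
Step 3: cell (3,2)='.' (+5 fires, +7 burnt)
Step 4: cell (3,2)='.' (+4 fires, +5 burnt)
Step 5: cell (3,2)='.' (+2 fires, +4 burnt)
Step 6: cell (3,2)='.' (+2 fires, +2 burnt)
Step 7: cell (3,2)='.' (+0 fires, +2 burnt)
  fire out at step 7

2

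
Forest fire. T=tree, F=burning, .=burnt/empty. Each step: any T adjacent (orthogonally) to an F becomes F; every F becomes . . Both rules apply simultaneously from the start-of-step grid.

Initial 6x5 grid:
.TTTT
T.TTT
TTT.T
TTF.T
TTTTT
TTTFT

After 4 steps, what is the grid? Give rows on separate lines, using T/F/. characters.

Step 1: 6 trees catch fire, 2 burn out
  .TTTT
  T.TTT
  TTF.T
  TF..T
  TTFFT
  TTF.F
Step 2: 6 trees catch fire, 6 burn out
  .TTTT
  T.FTT
  TF..T
  F...T
  TF..F
  TF...
Step 3: 6 trees catch fire, 6 burn out
  .TFTT
  T..FT
  F...T
  ....F
  F....
  F....
Step 4: 5 trees catch fire, 6 burn out
  .F.FT
  F...F
  ....F
  .....
  .....
  .....

.F.FT
F...F
....F
.....
.....
.....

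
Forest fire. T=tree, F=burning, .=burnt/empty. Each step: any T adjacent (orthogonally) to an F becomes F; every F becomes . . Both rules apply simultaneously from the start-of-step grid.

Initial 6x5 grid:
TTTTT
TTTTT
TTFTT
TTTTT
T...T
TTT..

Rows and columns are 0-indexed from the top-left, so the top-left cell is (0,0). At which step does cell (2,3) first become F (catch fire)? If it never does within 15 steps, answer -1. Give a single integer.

Step 1: cell (2,3)='F' (+4 fires, +1 burnt)
  -> target ignites at step 1
Step 2: cell (2,3)='.' (+7 fires, +4 burnt)
Step 3: cell (2,3)='.' (+6 fires, +7 burnt)
Step 4: cell (2,3)='.' (+4 fires, +6 burnt)
Step 5: cell (2,3)='.' (+1 fires, +4 burnt)
Step 6: cell (2,3)='.' (+1 fires, +1 burnt)
Step 7: cell (2,3)='.' (+1 fires, +1 burnt)
Step 8: cell (2,3)='.' (+0 fires, +1 burnt)
  fire out at step 8

1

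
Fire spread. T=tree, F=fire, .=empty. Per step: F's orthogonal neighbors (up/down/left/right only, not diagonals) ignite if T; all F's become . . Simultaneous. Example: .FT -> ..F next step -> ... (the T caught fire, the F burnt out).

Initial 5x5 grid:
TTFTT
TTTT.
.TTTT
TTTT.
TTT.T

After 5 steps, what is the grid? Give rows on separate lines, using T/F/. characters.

Step 1: 3 trees catch fire, 1 burn out
  TF.FT
  TTFT.
  .TTTT
  TTTT.
  TTT.T
Step 2: 5 trees catch fire, 3 burn out
  F...F
  TF.F.
  .TFTT
  TTTT.
  TTT.T
Step 3: 4 trees catch fire, 5 burn out
  .....
  F....
  .F.FT
  TTFT.
  TTT.T
Step 4: 4 trees catch fire, 4 burn out
  .....
  .....
  ....F
  TF.F.
  TTF.T
Step 5: 2 trees catch fire, 4 burn out
  .....
  .....
  .....
  F....
  TF..T

.....
.....
.....
F....
TF..T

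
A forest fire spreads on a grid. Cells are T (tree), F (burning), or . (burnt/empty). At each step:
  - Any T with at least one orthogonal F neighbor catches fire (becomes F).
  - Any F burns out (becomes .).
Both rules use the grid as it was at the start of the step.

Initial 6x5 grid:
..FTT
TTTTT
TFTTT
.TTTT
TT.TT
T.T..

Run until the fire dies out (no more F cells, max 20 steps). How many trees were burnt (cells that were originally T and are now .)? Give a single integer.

Answer: 20

Derivation:
Step 1: +6 fires, +2 burnt (F count now 6)
Step 2: +6 fires, +6 burnt (F count now 6)
Step 3: +4 fires, +6 burnt (F count now 4)
Step 4: +3 fires, +4 burnt (F count now 3)
Step 5: +1 fires, +3 burnt (F count now 1)
Step 6: +0 fires, +1 burnt (F count now 0)
Fire out after step 6
Initially T: 21, now '.': 29
Total burnt (originally-T cells now '.'): 20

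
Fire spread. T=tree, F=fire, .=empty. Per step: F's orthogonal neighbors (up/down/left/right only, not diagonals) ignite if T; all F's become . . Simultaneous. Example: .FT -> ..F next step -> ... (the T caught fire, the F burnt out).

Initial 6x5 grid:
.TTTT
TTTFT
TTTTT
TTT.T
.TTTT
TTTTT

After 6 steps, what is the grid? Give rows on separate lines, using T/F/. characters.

Step 1: 4 trees catch fire, 1 burn out
  .TTFT
  TTF.F
  TTTFT
  TTT.T
  .TTTT
  TTTTT
Step 2: 5 trees catch fire, 4 burn out
  .TF.F
  TF...
  TTF.F
  TTT.T
  .TTTT
  TTTTT
Step 3: 5 trees catch fire, 5 burn out
  .F...
  F....
  TF...
  TTF.F
  .TTTT
  TTTTT
Step 4: 4 trees catch fire, 5 burn out
  .....
  .....
  F....
  TF...
  .TFTF
  TTTTT
Step 5: 5 trees catch fire, 4 burn out
  .....
  .....
  .....
  F....
  .F.F.
  TTFTF
Step 6: 2 trees catch fire, 5 burn out
  .....
  .....
  .....
  .....
  .....
  TF.F.

.....
.....
.....
.....
.....
TF.F.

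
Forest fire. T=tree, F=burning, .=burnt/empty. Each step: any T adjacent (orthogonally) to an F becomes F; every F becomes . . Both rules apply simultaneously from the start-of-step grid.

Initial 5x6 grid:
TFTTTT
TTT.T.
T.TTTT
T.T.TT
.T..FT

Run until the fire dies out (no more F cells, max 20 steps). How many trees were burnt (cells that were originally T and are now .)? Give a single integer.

Answer: 19

Derivation:
Step 1: +5 fires, +2 burnt (F count now 5)
Step 2: +5 fires, +5 burnt (F count now 5)
Step 3: +6 fires, +5 burnt (F count now 6)
Step 4: +3 fires, +6 burnt (F count now 3)
Step 5: +0 fires, +3 burnt (F count now 0)
Fire out after step 5
Initially T: 20, now '.': 29
Total burnt (originally-T cells now '.'): 19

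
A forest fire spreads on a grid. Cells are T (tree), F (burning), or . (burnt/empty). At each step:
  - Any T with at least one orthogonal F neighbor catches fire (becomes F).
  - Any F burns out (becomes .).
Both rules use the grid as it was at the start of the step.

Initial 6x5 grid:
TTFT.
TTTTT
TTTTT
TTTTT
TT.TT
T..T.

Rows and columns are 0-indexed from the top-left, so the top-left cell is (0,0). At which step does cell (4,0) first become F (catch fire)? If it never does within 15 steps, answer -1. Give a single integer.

Step 1: cell (4,0)='T' (+3 fires, +1 burnt)
Step 2: cell (4,0)='T' (+4 fires, +3 burnt)
Step 3: cell (4,0)='T' (+5 fires, +4 burnt)
Step 4: cell (4,0)='T' (+4 fires, +5 burnt)
Step 5: cell (4,0)='T' (+4 fires, +4 burnt)
Step 6: cell (4,0)='F' (+3 fires, +4 burnt)
  -> target ignites at step 6
Step 7: cell (4,0)='.' (+1 fires, +3 burnt)
Step 8: cell (4,0)='.' (+0 fires, +1 burnt)
  fire out at step 8

6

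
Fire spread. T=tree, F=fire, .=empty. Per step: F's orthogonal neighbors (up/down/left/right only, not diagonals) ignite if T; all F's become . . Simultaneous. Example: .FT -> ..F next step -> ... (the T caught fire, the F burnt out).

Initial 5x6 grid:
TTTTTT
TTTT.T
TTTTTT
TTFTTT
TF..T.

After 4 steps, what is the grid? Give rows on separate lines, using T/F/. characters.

Step 1: 4 trees catch fire, 2 burn out
  TTTTTT
  TTTT.T
  TTFTTT
  TF.FTT
  F...T.
Step 2: 5 trees catch fire, 4 burn out
  TTTTTT
  TTFT.T
  TF.FTT
  F...FT
  ....T.
Step 3: 7 trees catch fire, 5 burn out
  TTFTTT
  TF.F.T
  F...FT
  .....F
  ....F.
Step 4: 4 trees catch fire, 7 burn out
  TF.FTT
  F....T
  .....F
  ......
  ......

TF.FTT
F....T
.....F
......
......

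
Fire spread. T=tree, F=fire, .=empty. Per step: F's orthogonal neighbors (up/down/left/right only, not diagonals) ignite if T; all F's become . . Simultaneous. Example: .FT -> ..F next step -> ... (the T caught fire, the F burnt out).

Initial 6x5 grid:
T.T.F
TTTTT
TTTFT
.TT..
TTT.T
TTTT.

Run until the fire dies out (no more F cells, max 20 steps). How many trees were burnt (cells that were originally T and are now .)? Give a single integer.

Step 1: +4 fires, +2 burnt (F count now 4)
Step 2: +3 fires, +4 burnt (F count now 3)
Step 3: +5 fires, +3 burnt (F count now 5)
Step 4: +3 fires, +5 burnt (F count now 3)
Step 5: +4 fires, +3 burnt (F count now 4)
Step 6: +1 fires, +4 burnt (F count now 1)
Step 7: +0 fires, +1 burnt (F count now 0)
Fire out after step 7
Initially T: 21, now '.': 29
Total burnt (originally-T cells now '.'): 20

Answer: 20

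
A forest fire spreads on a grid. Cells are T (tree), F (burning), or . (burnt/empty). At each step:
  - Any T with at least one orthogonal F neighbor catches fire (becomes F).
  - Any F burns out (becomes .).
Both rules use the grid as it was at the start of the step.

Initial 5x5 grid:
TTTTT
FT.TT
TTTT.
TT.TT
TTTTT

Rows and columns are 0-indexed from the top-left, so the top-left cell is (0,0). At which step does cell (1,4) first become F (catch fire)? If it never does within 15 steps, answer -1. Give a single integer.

Step 1: cell (1,4)='T' (+3 fires, +1 burnt)
Step 2: cell (1,4)='T' (+3 fires, +3 burnt)
Step 3: cell (1,4)='T' (+4 fires, +3 burnt)
Step 4: cell (1,4)='T' (+3 fires, +4 burnt)
Step 5: cell (1,4)='T' (+4 fires, +3 burnt)
Step 6: cell (1,4)='F' (+3 fires, +4 burnt)
  -> target ignites at step 6
Step 7: cell (1,4)='.' (+1 fires, +3 burnt)
Step 8: cell (1,4)='.' (+0 fires, +1 burnt)
  fire out at step 8

6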